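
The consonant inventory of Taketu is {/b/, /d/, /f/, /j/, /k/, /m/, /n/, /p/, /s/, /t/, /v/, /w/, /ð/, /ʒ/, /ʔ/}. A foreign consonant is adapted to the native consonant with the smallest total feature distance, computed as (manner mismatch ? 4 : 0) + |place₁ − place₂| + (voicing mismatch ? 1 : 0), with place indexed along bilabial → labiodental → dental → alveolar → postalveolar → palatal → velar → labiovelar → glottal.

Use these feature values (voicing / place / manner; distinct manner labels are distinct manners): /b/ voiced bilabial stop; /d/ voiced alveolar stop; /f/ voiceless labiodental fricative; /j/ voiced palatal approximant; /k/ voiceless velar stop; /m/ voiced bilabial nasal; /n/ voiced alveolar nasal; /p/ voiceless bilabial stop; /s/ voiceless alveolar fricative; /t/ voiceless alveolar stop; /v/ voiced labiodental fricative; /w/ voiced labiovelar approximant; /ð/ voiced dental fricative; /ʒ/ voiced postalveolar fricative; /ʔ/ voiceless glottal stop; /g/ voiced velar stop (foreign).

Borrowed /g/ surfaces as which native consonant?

/k/ is closest: same manner (stop), place distance 0 (velar→velar), voicing differs (+1); total 1. Next closest is /d/ at distance 3.

k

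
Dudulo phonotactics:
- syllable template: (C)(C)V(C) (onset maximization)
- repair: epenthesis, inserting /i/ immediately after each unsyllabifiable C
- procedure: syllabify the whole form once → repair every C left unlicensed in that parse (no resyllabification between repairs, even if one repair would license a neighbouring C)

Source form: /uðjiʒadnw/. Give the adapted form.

uðjiʒadniwi

The consonants /n/, /w/ cannot be parsed into a legal (C)(C)V(C) syllable (at most one coda consonant is licensed; onsets may contain at most 2 consonants).
Epenthesis after each stranded consonant: /n/ → /ni/, /w/ → /wi/.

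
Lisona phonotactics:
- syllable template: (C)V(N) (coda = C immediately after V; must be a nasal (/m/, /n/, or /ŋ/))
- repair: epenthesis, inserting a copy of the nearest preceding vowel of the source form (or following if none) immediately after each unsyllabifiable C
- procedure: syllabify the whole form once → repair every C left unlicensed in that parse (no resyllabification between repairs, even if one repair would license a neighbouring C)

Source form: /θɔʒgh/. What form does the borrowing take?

θɔʒɔgɔhɔ

Syllabifying with onset maximization leaves /ʒ/, /g/, /h/ stranded (only a nasal (/m/, /n/, or /ŋ/) is licensed in coda position; onsets are limited to one consonant).
Inserting the epenthetic vowel yields /ʒ/ → /ʒɔ/, /g/ → /gɔ/, /h/ → /hɔ/.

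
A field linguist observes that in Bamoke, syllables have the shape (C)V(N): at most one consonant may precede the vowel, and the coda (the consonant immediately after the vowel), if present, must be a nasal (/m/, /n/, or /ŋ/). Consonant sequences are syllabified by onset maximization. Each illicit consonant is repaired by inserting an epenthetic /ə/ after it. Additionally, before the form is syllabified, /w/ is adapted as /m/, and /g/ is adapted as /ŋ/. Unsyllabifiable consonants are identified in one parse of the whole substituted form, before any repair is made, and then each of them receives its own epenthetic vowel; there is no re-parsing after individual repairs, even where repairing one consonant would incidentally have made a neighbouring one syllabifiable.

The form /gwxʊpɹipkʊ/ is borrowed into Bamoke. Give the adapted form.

ŋəməxʊpəɹipəkʊ

Substitution: /g/ → /ŋ/, /w/ → /m/, giving /ŋmxʊpɹipkʊ/.
Under (C)V(N), the unsyllabifiable consonants are /ŋ/, /m/, /p/, /p/ (only a nasal (/m/, /n/, or /ŋ/) is licensed in coda position; onsets are limited to one consonant).
Inserting the epenthetic vowel yields /ŋ/ → /ŋə/, /m/ → /mə/, /p/ → /pə/, /p/ → /pə/.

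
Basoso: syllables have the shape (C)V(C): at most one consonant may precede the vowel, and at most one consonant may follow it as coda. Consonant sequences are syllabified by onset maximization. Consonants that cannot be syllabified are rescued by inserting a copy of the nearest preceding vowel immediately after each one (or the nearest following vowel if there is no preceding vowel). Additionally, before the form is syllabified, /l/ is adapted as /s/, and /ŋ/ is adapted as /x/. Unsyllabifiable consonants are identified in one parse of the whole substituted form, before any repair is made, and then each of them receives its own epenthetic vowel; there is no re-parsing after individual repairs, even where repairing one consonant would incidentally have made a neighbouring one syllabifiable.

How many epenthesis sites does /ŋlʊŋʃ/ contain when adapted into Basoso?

2

After substitution the input is /xsʊxʃ/.
The unsyllabifiable consonants are /x/, /ʃ/; each receives one epenthetic vowel.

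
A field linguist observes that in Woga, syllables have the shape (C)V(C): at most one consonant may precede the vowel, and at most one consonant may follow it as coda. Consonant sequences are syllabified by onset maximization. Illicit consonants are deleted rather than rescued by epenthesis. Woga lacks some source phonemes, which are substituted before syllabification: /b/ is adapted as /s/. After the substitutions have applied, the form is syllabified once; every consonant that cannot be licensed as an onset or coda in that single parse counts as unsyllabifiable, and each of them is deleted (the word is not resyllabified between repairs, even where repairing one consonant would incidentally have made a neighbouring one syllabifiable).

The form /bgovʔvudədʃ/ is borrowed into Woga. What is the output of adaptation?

govvudəd

Substitution: /b/ → /s/, giving /sgovʔvudədʃ/.
Under (C)V(C), the unsyllabifiable consonants are /s/, /ʔ/, /ʃ/ (at most one coda consonant is licensed; onsets are limited to one consonant).
Deleting the stranded consonants removes /s/, /ʔ/, /ʃ/.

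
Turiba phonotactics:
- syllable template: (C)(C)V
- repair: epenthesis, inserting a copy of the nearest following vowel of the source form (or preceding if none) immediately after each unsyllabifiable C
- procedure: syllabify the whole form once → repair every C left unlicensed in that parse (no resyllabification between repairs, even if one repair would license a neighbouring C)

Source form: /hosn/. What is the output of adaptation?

Syllabifying with onset maximization leaves /s/, /n/ stranded (no codas are permitted; onsets may contain at most 2 consonants).
Each unlicensed consonant becomes the onset of a new syllable: /s/ → /so/, /n/ → /no/.

hosono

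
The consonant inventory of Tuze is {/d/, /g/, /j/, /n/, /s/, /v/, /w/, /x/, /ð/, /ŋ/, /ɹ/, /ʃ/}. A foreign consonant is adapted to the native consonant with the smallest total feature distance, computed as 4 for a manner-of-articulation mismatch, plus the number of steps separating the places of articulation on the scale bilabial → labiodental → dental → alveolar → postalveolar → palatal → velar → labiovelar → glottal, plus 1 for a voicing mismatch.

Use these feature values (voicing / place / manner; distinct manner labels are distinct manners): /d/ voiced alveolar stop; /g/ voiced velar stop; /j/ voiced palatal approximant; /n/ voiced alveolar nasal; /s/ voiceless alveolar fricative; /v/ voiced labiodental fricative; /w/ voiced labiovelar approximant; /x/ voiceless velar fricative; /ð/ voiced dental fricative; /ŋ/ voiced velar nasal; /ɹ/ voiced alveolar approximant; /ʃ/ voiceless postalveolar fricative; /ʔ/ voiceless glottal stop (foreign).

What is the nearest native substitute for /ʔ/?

/g/ is closest: same manner (stop), place distance 2 (glottal→velar), voicing differs (+1); total 3. Next closest is /d/ at distance 6.

g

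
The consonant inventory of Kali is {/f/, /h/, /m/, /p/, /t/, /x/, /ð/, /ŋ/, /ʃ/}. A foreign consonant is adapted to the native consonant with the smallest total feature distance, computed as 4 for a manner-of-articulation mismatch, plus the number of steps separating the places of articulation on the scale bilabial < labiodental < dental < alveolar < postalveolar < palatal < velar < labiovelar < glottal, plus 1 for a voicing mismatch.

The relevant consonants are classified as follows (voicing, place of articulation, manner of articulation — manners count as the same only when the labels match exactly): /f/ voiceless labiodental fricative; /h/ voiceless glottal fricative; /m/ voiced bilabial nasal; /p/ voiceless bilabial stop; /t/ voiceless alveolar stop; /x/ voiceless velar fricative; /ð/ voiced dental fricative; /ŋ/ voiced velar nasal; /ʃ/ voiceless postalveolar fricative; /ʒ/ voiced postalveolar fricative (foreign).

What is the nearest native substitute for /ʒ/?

ʃ

/ʃ/ is closest: same manner (fricative), place distance 0 (postalveolar→postalveolar), voicing differs (+1); total 1. Next closest is /ð/ at distance 2.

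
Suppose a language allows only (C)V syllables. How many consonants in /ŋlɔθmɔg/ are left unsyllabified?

3

Syllabifying with onset maximization leaves /ŋ/, /θ/, /g/ stranded (no codas are permitted; onsets are limited to one consonant).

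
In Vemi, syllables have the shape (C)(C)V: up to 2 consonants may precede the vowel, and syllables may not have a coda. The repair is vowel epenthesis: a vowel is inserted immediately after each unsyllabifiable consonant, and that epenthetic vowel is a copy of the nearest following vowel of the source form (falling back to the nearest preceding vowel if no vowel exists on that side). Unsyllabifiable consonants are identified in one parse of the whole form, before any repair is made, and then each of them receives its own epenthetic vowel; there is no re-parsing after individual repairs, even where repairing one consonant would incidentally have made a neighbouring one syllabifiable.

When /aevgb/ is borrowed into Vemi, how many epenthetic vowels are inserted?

The unsyllabifiable consonants are /v/, /g/, /b/; each receives one epenthetic vowel.

3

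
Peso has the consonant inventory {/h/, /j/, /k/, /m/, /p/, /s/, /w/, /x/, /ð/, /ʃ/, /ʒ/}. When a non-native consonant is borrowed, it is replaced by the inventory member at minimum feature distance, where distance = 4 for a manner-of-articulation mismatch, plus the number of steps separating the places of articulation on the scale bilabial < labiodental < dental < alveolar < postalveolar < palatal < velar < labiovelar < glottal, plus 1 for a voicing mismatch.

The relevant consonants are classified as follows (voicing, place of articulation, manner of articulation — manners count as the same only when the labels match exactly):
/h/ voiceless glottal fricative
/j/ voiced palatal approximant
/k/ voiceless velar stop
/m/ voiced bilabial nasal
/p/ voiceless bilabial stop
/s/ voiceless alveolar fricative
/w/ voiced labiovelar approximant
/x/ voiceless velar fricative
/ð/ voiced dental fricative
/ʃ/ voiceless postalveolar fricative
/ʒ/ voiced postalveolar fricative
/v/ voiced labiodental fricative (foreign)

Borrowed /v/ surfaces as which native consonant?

/ð/ is closest: same manner (fricative), place distance 1 (labiodental→dental), same voicing; total 1. Next closest is /s/ at distance 3.

ð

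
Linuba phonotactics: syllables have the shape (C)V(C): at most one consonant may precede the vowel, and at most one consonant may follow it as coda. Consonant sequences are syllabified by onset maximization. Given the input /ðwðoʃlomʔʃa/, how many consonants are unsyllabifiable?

The consonants /ð/, /w/, /ʔ/ cannot be parsed into a legal (C)V(C) syllable (at most one coda consonant is licensed; onsets are limited to one consonant).

3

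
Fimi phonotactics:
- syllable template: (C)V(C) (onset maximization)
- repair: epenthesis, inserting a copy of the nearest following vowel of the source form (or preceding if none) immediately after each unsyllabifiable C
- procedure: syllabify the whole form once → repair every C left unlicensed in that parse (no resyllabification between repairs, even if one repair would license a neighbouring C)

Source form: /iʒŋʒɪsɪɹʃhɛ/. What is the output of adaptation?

iʒŋɪʒɪsɪɹʃɛhɛ

The consonants /ŋ/, /ʃ/ cannot be parsed into a legal (C)V(C) syllable (at most one coda consonant is licensed; onsets are limited to one consonant).
Inserting the epenthetic vowel yields /ŋ/ → /ŋɪ/, /ʃ/ → /ʃɛ/.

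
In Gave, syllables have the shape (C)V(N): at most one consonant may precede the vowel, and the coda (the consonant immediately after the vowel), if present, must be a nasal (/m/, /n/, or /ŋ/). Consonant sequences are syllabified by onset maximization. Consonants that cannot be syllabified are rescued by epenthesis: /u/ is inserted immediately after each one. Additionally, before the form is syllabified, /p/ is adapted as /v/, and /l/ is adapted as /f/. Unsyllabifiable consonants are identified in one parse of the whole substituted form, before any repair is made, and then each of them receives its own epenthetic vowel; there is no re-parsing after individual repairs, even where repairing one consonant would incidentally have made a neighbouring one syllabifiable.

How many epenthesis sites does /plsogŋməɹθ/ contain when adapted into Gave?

6

After substitution the input is /vfsogŋməɹθ/.
The unsyllabifiable consonants are /v/, /f/, /g/, /ŋ/, /ɹ/, /θ/; each receives one epenthetic vowel.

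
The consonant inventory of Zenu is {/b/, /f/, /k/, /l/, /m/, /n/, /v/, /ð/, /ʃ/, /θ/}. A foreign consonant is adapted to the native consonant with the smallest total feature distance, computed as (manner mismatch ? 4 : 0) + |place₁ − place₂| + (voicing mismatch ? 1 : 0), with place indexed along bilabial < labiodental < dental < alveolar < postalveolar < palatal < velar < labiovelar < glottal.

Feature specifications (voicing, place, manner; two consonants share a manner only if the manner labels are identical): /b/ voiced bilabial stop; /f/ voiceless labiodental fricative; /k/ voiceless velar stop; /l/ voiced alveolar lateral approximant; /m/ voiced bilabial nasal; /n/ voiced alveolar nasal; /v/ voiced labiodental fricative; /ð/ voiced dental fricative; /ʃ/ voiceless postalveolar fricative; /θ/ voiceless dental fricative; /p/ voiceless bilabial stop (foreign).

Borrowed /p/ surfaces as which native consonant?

/b/ is closest: same manner (stop), place distance 0 (bilabial→bilabial), voicing differs (+1); total 1. Next closest is /f/ at distance 5.

b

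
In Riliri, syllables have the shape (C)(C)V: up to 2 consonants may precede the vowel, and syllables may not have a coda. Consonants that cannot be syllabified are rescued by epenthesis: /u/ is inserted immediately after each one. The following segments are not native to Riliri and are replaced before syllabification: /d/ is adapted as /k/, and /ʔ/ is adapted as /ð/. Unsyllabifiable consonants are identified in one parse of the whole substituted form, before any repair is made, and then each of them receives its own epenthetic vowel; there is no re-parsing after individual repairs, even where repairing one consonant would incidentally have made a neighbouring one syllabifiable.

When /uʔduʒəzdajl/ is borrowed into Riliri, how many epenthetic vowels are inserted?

2

After substitution the input is /uðkuʒəzkajl/.
The unsyllabifiable consonants are /j/, /l/; each receives one epenthetic vowel.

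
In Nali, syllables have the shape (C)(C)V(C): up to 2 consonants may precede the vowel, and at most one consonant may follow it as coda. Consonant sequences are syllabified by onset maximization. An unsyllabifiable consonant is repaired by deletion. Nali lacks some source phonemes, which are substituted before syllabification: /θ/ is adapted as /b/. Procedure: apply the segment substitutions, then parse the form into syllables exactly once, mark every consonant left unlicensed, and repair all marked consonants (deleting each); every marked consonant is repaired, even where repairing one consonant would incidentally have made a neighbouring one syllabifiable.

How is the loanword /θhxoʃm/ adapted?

Substitution: /θ/ → /b/, giving /bhxoʃm/.
Under (C)(C)V(C), the unsyllabifiable consonants are /b/, /m/ (at most one coda consonant is licensed; onsets may contain at most 2 consonants).
Deleting the stranded consonants removes /b/, /m/.

hxoʃ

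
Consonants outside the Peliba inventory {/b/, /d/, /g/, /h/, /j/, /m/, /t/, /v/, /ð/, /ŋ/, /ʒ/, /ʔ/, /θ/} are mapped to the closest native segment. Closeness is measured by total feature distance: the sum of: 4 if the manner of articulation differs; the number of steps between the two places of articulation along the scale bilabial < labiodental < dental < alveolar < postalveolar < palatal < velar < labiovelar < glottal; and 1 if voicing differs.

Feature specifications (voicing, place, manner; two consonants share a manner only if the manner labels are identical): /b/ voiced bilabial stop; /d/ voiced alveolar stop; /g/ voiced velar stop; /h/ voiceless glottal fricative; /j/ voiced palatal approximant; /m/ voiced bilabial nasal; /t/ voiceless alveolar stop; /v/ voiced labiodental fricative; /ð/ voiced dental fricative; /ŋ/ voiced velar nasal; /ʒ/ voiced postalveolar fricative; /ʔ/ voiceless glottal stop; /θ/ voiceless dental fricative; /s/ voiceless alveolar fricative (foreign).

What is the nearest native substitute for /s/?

θ

/θ/ is closest: same manner (fricative), place distance 1 (alveolar→dental), same voicing; total 1. Next closest is /ð/ at distance 2.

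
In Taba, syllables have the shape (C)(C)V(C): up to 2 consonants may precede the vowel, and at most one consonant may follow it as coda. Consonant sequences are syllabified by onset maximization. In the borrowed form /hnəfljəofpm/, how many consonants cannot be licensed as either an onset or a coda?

The consonants /p/, /m/ cannot be parsed into a legal (C)(C)V(C) syllable (at most one coda consonant is licensed; onsets may contain at most 2 consonants).

2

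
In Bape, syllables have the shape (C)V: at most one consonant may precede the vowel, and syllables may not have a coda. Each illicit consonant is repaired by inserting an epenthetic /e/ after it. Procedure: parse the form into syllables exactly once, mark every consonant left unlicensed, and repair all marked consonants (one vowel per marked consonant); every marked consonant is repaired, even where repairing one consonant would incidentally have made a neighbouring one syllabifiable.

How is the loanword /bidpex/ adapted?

bidepexe

Syllabifying with onset maximization leaves /d/, /x/ stranded (no codas are permitted; onsets are limited to one consonant).
Epenthesis after each stranded consonant: /d/ → /de/, /x/ → /xe/.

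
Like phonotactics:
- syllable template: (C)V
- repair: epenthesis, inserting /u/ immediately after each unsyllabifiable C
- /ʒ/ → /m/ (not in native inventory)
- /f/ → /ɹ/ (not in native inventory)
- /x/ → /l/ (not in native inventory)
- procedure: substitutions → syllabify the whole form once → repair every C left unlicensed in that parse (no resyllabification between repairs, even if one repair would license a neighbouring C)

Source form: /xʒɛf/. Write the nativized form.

lumɛɹu

Substitution: /x/ → /l/, /ʒ/ → /m/, /f/ → /ɹ/, giving /lmɛɹ/.
The consonants /l/, /ɹ/ cannot be parsed into a legal (C)V syllable (no codas are permitted; onsets are limited to one consonant).
Epenthesis after each stranded consonant: /l/ → /lu/, /ɹ/ → /ɹu/.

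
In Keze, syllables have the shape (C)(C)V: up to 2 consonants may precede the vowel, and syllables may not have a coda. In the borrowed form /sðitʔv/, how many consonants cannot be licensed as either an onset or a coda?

3

The consonants /t/, /ʔ/, /v/ cannot be parsed into a legal (C)(C)V syllable (no codas are permitted; onsets may contain at most 2 consonants).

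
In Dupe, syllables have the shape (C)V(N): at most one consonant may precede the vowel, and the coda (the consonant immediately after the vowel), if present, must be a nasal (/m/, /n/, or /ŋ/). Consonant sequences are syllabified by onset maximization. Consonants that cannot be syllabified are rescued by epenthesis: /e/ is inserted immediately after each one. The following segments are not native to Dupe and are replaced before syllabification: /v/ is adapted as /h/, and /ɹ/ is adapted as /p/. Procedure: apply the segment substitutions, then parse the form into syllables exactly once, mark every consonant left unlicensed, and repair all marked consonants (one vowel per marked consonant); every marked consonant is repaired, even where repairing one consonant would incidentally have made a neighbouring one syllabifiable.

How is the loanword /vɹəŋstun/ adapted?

Substitution: /v/ → /h/, /ɹ/ → /p/, giving /hpəŋstun/.
Syllabifying with onset maximization leaves /h/, /s/ stranded (only a nasal (/m/, /n/, or /ŋ/) is licensed in coda position; onsets are limited to one consonant).
Epenthesis after each stranded consonant: /h/ → /he/, /s/ → /se/.

hepəŋsetun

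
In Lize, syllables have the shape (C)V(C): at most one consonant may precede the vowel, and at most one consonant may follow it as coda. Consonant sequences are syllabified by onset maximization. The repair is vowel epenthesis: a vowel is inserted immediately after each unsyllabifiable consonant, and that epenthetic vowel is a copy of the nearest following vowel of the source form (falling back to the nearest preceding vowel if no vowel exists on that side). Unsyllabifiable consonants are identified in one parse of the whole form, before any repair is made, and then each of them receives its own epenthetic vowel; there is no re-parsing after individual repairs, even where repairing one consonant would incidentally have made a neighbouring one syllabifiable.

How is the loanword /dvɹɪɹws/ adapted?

The consonants /d/, /v/, /w/, /s/ cannot be parsed into a legal (C)V(C) syllable (at most one coda consonant is licensed; onsets are limited to one consonant).
Inserting the epenthetic vowel yields /d/ → /dɪ/, /v/ → /vɪ/, /w/ → /wɪ/, /s/ → /sɪ/.

dɪvɪɹɪɹwɪsɪ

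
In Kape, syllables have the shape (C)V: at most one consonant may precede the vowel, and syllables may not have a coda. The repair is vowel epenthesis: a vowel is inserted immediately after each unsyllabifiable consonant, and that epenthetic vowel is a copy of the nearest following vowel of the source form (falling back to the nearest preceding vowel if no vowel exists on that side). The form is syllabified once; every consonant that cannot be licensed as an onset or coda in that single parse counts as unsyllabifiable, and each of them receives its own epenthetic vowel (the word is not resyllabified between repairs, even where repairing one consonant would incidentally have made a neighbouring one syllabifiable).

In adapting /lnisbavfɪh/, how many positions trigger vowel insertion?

4

The unsyllabifiable consonants are /l/, /s/, /v/, /h/; each receives one epenthetic vowel.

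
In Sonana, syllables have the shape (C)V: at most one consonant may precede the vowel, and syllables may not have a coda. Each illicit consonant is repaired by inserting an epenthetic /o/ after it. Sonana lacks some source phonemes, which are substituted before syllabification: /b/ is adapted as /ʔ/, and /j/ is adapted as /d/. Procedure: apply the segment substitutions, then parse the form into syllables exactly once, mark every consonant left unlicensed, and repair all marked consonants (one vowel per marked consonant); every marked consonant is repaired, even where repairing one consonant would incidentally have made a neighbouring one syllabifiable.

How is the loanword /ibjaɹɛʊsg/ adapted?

Substitution: /b/ → /ʔ/, /j/ → /d/, giving /iʔdaɹɛʊsg/.
Syllabifying with onset maximization leaves /ʔ/, /s/, /g/ stranded (no codas are permitted; onsets are limited to one consonant).
Epenthesis after each stranded consonant: /ʔ/ → /ʔo/, /s/ → /so/, /g/ → /go/.

iʔodaɹɛʊsogo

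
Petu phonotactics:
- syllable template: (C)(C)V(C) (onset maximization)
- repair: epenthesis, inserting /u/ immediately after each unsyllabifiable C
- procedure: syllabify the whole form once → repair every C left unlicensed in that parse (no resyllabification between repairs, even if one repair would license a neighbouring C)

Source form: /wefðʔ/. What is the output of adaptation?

wefðuʔu

The consonants /ð/, /ʔ/ cannot be parsed into a legal (C)(C)V(C) syllable (at most one coda consonant is licensed; onsets may contain at most 2 consonants).
Each unlicensed consonant becomes the onset of a new syllable: /ð/ → /ðu/, /ʔ/ → /ʔu/.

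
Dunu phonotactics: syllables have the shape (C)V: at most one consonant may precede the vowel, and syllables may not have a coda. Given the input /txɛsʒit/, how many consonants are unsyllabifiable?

3

Under (C)V, the unsyllabifiable consonants are /t/, /s/, /t/ (no codas are permitted; onsets are limited to one consonant).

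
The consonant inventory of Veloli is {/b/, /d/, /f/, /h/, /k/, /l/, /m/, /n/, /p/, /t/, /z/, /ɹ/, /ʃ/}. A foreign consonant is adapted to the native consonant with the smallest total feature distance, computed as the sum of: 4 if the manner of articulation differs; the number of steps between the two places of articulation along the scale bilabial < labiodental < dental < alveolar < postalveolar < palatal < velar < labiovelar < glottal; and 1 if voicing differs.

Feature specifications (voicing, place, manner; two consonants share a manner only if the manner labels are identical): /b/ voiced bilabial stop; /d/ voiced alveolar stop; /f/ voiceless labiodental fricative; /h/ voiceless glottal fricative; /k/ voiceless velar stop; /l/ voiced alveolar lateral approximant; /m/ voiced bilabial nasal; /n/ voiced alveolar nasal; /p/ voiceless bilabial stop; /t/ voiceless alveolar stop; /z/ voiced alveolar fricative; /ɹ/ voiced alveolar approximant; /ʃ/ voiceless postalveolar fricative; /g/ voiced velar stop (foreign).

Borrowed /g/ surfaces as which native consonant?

k

/k/ is closest: same manner (stop), place distance 0 (velar→velar), voicing differs (+1); total 1. Next closest is /d/ at distance 3.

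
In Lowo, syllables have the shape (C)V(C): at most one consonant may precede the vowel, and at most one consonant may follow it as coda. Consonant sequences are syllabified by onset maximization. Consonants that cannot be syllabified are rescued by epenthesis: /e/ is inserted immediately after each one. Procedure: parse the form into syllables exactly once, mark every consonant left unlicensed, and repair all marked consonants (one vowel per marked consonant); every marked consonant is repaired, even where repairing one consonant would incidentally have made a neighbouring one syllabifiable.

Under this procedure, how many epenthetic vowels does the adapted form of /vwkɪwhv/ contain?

The unsyllabifiable consonants are /v/, /w/, /h/, /v/; each receives one epenthetic vowel.

4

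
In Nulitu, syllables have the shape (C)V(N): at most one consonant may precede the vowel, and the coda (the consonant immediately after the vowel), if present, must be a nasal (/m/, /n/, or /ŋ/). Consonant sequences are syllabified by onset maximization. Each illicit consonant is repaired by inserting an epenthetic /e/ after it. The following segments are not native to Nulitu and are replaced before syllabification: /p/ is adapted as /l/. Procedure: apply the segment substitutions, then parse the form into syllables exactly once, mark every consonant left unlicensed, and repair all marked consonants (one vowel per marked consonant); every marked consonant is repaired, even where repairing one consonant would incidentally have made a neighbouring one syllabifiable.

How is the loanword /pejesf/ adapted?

lejesefe

Substitution: /p/ → /l/, giving /lejesf/.
Syllabifying with onset maximization leaves /s/, /f/ stranded (only a nasal (/m/, /n/, or /ŋ/) is licensed in coda position; onsets are limited to one consonant).
Epenthesis after each stranded consonant: /s/ → /se/, /f/ → /fe/.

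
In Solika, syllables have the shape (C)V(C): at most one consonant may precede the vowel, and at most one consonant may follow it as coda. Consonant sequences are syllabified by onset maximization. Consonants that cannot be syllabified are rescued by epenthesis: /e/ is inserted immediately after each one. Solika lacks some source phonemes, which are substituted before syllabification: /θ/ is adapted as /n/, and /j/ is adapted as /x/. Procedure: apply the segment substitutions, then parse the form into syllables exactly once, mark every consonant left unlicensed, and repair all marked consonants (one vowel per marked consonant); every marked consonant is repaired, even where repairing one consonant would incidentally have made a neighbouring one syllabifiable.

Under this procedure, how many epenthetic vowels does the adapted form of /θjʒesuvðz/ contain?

After substitution the input is /nxʒesuvðz/.
The unsyllabifiable consonants are /n/, /x/, /ð/, /z/; each receives one epenthetic vowel.

4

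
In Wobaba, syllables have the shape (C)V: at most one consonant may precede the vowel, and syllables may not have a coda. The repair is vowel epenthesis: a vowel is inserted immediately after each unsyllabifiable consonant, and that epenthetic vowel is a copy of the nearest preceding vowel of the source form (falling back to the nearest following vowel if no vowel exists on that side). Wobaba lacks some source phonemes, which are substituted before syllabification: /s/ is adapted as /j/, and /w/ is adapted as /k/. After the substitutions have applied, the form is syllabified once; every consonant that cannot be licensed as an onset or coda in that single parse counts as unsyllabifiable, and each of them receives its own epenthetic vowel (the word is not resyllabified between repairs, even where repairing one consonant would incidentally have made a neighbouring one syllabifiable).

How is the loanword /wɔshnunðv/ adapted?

Substitution: /w/ → /k/, /s/ → /j/, giving /kɔjhnunðv/.
Syllabifying with onset maximization leaves /j/, /h/, /n/, /ð/, /v/ stranded (no codas are permitted; onsets are limited to one consonant).
Each unlicensed consonant becomes the onset of a new syllable: /j/ → /jɔ/, /h/ → /hɔ/, /n/ → /nu/, /ð/ → /ðu/, /v/ → /vu/.

kɔjɔhɔnunuðuvu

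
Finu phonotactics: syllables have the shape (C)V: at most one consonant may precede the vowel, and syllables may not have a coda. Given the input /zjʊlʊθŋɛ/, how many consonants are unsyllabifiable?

Under (C)V, the unsyllabifiable consonants are /z/, /θ/ (no codas are permitted; onsets are limited to one consonant).

2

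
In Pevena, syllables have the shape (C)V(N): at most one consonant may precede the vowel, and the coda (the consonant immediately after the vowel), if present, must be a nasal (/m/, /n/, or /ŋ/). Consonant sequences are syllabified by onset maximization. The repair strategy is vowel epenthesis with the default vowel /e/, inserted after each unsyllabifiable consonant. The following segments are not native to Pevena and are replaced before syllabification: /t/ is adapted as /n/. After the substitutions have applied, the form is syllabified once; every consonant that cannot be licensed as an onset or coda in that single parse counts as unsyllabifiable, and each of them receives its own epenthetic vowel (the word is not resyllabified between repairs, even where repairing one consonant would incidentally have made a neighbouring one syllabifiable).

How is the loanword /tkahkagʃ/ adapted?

nekahekageʃe

Substitution: /t/ → /n/, giving /nkahkagʃ/.
The consonants /n/, /h/, /g/, /ʃ/ cannot be parsed into a legal (C)V(N) syllable (only a nasal (/m/, /n/, or /ŋ/) is licensed in coda position; onsets are limited to one consonant).
Inserting the epenthetic vowel yields /n/ → /ne/, /h/ → /he/, /g/ → /ge/, /ʃ/ → /ʃe/.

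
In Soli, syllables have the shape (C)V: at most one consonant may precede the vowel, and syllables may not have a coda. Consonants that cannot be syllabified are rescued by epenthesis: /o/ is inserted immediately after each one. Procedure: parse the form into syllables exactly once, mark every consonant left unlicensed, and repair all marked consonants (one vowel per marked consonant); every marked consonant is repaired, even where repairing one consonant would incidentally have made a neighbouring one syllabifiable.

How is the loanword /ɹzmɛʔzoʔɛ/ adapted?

ɹozomɛʔozoʔɛ

Syllabifying with onset maximization leaves /ɹ/, /z/, /ʔ/ stranded (no codas are permitted; onsets are limited to one consonant).
Each unlicensed consonant becomes the onset of a new syllable: /ɹ/ → /ɹo/, /z/ → /zo/, /ʔ/ → /ʔo/.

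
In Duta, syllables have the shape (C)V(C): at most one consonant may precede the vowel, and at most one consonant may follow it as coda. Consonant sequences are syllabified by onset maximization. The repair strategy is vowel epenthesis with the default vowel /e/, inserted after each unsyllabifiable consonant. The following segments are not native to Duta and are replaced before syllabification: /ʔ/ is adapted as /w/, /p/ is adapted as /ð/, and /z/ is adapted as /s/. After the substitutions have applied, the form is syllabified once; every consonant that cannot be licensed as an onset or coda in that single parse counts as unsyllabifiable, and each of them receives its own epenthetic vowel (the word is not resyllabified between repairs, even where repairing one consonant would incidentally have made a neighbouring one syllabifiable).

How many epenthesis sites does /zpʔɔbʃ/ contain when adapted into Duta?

After substitution the input is /sðwɔbʃ/.
The unsyllabifiable consonants are /s/, /ð/, /ʃ/; each receives one epenthetic vowel.

3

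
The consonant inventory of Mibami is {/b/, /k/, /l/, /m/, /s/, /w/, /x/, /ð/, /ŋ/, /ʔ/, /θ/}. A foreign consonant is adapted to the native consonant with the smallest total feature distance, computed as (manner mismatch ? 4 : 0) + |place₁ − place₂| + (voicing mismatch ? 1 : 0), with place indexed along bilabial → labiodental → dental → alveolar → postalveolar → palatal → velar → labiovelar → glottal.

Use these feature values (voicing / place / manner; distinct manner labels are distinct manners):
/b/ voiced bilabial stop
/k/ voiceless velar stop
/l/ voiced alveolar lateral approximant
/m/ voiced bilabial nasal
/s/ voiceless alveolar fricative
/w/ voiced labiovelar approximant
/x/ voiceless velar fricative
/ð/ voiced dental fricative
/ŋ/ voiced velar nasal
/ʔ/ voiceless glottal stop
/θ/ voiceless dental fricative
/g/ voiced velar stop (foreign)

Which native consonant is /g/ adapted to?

k

/k/ is closest: same manner (stop), place distance 0 (velar→velar), voicing differs (+1); total 1. Next closest is /ʔ/ at distance 3.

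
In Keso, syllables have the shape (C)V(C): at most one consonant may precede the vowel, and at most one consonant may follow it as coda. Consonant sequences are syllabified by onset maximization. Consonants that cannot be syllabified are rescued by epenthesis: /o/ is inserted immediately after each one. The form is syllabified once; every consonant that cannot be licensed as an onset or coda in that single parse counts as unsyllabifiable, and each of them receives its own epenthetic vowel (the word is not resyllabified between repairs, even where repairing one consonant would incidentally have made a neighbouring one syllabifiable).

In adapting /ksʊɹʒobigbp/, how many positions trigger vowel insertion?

3

The unsyllabifiable consonants are /k/, /b/, /p/; each receives one epenthetic vowel.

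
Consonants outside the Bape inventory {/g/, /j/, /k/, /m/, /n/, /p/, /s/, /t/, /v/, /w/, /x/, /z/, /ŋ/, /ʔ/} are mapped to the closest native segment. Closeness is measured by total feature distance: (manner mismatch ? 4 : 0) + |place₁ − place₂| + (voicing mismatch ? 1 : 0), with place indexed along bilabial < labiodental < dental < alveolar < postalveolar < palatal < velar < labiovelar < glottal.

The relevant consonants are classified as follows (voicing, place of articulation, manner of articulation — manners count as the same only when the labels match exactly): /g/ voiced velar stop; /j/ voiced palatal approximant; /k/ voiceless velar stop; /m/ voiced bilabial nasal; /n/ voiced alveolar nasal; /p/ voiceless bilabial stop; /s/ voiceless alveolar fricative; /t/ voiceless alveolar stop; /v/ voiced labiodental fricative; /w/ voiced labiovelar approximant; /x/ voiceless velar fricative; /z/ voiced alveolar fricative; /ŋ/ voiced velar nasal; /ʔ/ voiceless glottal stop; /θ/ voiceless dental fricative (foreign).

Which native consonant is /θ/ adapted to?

s

/s/ is closest: same manner (fricative), place distance 1 (dental→alveolar), same voicing; total 1. Next closest is /v/ at distance 2.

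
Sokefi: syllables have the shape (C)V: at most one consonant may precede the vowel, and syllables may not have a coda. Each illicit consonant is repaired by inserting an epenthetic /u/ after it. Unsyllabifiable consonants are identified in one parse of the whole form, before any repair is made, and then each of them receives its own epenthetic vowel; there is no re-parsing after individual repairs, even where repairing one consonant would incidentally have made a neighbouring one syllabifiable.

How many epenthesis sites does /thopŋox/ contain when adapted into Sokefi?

The unsyllabifiable consonants are /t/, /p/, /x/; each receives one epenthetic vowel.

3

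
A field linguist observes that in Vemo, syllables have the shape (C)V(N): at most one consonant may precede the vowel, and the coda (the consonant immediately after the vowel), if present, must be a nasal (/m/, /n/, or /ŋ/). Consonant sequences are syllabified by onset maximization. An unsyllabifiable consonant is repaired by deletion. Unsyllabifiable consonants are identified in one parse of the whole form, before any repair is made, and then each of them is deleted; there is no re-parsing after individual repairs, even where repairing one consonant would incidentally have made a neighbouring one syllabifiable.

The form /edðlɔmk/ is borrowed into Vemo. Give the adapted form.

elɔm

Under (C)V(N), the unsyllabifiable consonants are /d/, /ð/, /k/ (only a nasal (/m/, /n/, or /ŋ/) is licensed in coda position; onsets are limited to one consonant).
Deleting the stranded consonants removes /d/, /ð/, /k/.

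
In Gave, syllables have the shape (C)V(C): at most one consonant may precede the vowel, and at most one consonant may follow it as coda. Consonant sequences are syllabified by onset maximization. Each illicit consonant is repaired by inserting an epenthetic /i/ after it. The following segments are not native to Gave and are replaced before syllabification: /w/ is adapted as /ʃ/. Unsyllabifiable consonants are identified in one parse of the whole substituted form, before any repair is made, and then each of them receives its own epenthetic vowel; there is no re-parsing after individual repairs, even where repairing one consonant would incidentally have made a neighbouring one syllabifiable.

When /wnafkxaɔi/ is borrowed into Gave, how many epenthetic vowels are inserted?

After substitution the input is /ʃnafkxaɔi/.
The unsyllabifiable consonants are /ʃ/, /k/; each receives one epenthetic vowel.

2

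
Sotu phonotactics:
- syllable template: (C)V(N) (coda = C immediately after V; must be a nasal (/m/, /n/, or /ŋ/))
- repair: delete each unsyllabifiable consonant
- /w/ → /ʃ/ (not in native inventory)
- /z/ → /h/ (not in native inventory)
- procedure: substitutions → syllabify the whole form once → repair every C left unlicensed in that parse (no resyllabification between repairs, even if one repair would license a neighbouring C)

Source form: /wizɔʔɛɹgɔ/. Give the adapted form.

ʃihɔʔɛgɔ

Substitution: /w/ → /ʃ/, /z/ → /h/, giving /ʃihɔʔɛɹgɔ/.
The consonants /ɹ/ cannot be parsed into a legal (C)V(N) syllable (only a nasal (/m/, /n/, or /ŋ/) is licensed in coda position; onsets are limited to one consonant).
Each unlicensed consonant is deleted: /ɹ/.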